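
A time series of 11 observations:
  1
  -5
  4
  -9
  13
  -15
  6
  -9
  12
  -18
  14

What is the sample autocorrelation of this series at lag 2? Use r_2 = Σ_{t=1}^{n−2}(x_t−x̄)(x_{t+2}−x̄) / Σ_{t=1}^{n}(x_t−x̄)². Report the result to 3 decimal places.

0.658

Mean x̄ = (1 − 5 + 4 − 9 + 13 − 15 + 6 − 9 + 12 − 18 + 14)/11 = -0.5455
Numerator Σ_{t=1}^{9}(x_t−x̄)(x_{t+2}−x̄) = 851.4959
Denominator Σ(x_t−x̄)² = 1294.7273
r_2 = 851.4959 / 1294.7273 = 0.658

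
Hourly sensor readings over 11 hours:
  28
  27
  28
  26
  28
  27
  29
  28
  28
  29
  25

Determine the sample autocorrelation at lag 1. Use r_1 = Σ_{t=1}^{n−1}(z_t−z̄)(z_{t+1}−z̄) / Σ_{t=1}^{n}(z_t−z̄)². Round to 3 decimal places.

-0.347

Mean z̄ = (28 + 27 + 28 + 26 + 28 + 27 + 29 + 28 + 28 + 29 + 25)/11 = 27.5455
Numerator Σ_{t=1}^{10}(z_t−z̄)(z_{t+1}−z̄) = -5.1157
Denominator Σ(z_t−z̄)² = 14.7273
r_1 = -5.1157 / 14.7273 = -0.347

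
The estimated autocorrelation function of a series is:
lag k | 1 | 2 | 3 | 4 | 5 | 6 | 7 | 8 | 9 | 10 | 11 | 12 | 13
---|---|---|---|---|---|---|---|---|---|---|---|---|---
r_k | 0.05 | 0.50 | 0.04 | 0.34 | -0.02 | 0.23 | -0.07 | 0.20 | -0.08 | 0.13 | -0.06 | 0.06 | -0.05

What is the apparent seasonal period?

2

The largest autocorrelation is r_2 = 0.50, with weaker echoes at lags 4 (0.34), 6 (0.23) and 8 (0.20); the remaining lags stay at or below 0.13.
The dominant spike at lag 2 indicates a seasonal period of 2.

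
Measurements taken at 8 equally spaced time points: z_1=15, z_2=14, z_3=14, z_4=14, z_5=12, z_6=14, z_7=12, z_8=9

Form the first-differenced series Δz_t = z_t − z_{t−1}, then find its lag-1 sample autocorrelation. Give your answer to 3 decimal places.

-0.264

First differences Δz: -1, 0, 0, -2, 2, -2, -3
Mean of differences = -0.8571
Numerator Σ(Δz_t−Δz̄)(Δz_{t+1}−Δz̄) = -4.4490
Denominator Σ(Δz_t−Δz̄)² = 16.8571
r_1(Δz) = -4.4490 / 16.8571 = -0.264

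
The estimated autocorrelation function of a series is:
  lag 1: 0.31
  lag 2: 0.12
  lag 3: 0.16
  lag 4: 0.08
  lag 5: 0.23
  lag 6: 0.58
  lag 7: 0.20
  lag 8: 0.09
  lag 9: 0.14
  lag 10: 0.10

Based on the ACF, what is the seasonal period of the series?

6

The largest autocorrelation is r_6 = 0.58; the remaining lags stay at or below 0.31. The elevated value at lag 1 (0.31), dropping to 0.12 at lag 2, reflects decaying short-term dependence rather than seasonality.
The dominant spike at lag 6 indicates a seasonal period of 6.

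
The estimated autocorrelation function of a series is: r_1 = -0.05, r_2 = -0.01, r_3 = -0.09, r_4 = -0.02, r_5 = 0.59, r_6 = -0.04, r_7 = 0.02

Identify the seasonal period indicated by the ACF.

The largest autocorrelation is r_5 = 0.59; the remaining lags stay at or below 0.02.
The dominant spike at lag 5 indicates a seasonal period of 5.

5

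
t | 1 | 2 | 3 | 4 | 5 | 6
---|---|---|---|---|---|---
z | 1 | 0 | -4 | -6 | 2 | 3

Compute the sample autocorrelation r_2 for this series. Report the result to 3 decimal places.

Mean z̄ = (1 + 0 − 4 − 6 + 2 + 3)/6 = -0.6667
Deviations from mean: 1.6667, 0.6667, -3.3333, -5.3333, 2.6667, 3.6667
Numerator Σ_{t=1}^{4}(z_t−z̄)(z_{t+2}−z̄) = -37.5556
Denominator Σ(z_t−z̄)² = 63.3333
r_2 = -37.5556 / 63.3333 = -0.593

-0.593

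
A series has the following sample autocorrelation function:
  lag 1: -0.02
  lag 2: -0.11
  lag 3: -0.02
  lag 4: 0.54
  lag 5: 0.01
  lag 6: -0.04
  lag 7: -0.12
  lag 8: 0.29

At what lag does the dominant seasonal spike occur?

The largest autocorrelation is r_4 = 0.54, with a weaker echo at lag 8 (0.29); the remaining lags stay at or below 0.01.
The dominant spike at lag 4 indicates a seasonal period of 4.

4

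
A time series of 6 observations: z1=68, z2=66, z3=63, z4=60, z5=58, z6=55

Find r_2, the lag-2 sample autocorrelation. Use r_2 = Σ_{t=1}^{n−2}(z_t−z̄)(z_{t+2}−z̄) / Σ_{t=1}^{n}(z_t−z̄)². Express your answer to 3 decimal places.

0.061

Mean z̄ = (68 + 66 + 63 + 60 + 58 + 55)/6 = 61.6667
Numerator Σ_{t=1}^{4}(z_t−z̄)(z_{t+2}−z̄) = 7.4444
Denominator Σ(z_t−z̄)² = 121.3333
r_2 = 7.4444 / 121.3333 = 0.061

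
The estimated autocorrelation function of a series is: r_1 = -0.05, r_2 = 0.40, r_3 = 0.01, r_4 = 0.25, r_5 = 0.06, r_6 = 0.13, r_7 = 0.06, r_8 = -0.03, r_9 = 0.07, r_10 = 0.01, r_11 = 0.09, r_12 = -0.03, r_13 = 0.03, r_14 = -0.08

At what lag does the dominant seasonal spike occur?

2

The largest autocorrelation is r_2 = 0.40, with a weaker echo at lag 4 (0.25); the remaining lags stay at or below 0.13.
The dominant spike at lag 2 indicates a seasonal period of 2.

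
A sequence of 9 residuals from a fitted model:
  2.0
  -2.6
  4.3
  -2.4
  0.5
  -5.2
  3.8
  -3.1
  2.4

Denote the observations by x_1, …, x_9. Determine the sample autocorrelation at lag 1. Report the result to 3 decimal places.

-0.756

Mean x̄ = (2.0 − 2.6 + 4.3 − 2.4 + 0.5 − 5.2 + 3.8 − 3.1 + 2.4)/9 = -0.0333
Numerator Σ_{t=1}^{8}(x_t−x̄)(x_{t+1}−x̄) = -69.6378
Denominator Σ(x_t−x̄)² = 92.1000
r_1 = -69.6378 / 92.1000 = -0.756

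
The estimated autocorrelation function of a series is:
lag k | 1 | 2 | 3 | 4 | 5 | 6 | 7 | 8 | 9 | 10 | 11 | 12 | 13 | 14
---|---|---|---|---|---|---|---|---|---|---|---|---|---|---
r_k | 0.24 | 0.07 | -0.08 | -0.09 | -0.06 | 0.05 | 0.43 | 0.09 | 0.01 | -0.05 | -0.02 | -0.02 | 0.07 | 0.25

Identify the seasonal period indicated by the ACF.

7

The largest autocorrelation is r_7 = 0.43, with a weaker echo at lag 14 (0.25); the remaining lags stay at or below 0.24. The elevated value at lag 1 (0.24), dropping to 0.07 at lag 2, reflects decaying short-term dependence rather than seasonality.
The dominant spike at lag 7 indicates a seasonal period of 7.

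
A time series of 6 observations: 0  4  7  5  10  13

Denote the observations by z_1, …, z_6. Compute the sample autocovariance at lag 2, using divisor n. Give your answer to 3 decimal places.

Mean z̄ = (0 + 4 + 7 + 5 + 10 + 13)/6 = 6.5000
Deviations: -6.5000, -2.5000, 0.5000, -1.5000, 3.5000, 6.5000
Σ_{t=1}^{4}(z_t−z̄)(z_{t+2}−z̄) = -7.5000
γ_2 = -7.5000 / 6 = -1.250

-1.250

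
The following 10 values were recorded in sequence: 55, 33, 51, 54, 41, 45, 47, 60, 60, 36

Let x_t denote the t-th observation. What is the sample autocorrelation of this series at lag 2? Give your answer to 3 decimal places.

-0.364

Mean x̄ = (55 + 33 + 51 + 54 + 41 + 45 + 47 + 60 + 60 + 36)/10 = 48.2000
Numerator Σ_{t=1}^{8}(x_t−x̄)(x_{t+2}−x̄) = -295.0800
Denominator Σ(x_t−x̄)² = 809.6000
r_2 = -295.0800 / 809.6000 = -0.364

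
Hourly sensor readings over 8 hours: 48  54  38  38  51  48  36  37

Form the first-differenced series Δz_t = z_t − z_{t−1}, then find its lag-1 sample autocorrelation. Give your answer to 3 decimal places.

First differences Δz: 6, -16, 0, 13, -3, -12, 1
Mean of differences = -1.5714
Numerator Σ(Δz_t−Δz̄)(Δz_{t+1}−Δz̄) = -141.7551
Denominator Σ(Δz_t−Δz̄)² = 597.7143
r_1(Δz) = -141.7551 / 597.7143 = -0.237

-0.237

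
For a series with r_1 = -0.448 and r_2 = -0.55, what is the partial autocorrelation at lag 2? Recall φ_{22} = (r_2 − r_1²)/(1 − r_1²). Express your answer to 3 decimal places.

-0.939

φ_{22} = (r_2 − r_1²) / (1 − r_1²)
r_1² = (-0.448)² = 0.200704
Numerator = -0.55 − 0.2007 = -0.7507; denominator = 1 − 0.2007 = 0.7993
φ_{22} = -0.7507 / 0.7993 = -0.939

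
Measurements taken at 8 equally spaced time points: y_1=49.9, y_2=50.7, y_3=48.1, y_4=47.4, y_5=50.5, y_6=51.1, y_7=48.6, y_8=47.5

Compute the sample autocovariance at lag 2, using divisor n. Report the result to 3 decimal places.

Mean ȳ = (49.9 + 50.7 + 48.1 + 47.4 + 50.5 + 51.1 + 48.6 + 47.5)/8 = 49.2250
Deviations: 0.6750, 1.4750, -1.1250, -1.8250, 1.2750, 1.8750, -0.6250, -1.7250
Σ_{t=1}^{6}(y_t−ȳ)(y_{t+2}−ȳ) = -12.3388
γ_2 = -12.3388 / 8 = -1.542

-1.542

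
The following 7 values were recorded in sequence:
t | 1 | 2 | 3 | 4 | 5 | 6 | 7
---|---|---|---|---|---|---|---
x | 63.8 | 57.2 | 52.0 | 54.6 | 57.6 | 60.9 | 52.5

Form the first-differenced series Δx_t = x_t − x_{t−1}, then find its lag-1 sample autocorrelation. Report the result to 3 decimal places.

First differences Δx: -6.6, -5.2, 2.6, 3.0, 3.3, -8.4
Mean of differences = -1.8833
Numerator Σ(Δx_t−Δx̄)(Δx_{t+1}−Δx̄) = 14.2014
Denominator Σ(Δx_t−Δx̄)² = 146.5283
r_1(Δx) = 14.2014 / 146.5283 = 0.097

0.097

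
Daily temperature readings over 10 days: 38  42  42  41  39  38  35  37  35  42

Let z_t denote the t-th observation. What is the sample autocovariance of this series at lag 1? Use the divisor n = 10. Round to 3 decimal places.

1.969

Mean z̄ = (38 + 42 + 42 + 41 + 39 + 38 + 35 + 37 + 35 + 42)/10 = 38.9000
Σ_{t=1}^{9}(z_t−z̄)(z_{t+1}−z̄) = 19.6900
γ_1 = 19.6900 / 10 = 1.969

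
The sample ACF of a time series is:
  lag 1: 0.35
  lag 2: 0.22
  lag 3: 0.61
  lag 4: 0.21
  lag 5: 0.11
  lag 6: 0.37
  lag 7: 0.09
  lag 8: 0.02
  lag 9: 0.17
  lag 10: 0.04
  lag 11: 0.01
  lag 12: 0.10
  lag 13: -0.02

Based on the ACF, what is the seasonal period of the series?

3

The largest autocorrelation is r_3 = 0.61, with a weaker echo at lag 6 (0.37); the remaining lags stay at or below 0.35. The elevated value at lag 1 (0.35), dropping to 0.22 at lag 2, reflects decaying short-term dependence rather than seasonality.
The dominant spike at lag 3 indicates a seasonal period of 3.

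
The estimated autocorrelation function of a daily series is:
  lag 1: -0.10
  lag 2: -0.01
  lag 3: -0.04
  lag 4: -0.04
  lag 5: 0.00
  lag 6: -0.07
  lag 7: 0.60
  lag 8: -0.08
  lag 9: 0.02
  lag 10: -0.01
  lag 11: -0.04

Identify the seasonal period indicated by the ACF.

The largest autocorrelation is r_7 = 0.60; the remaining lags stay at or below 0.02.
The dominant spike at lag 7 indicates a seasonal period of 7.

7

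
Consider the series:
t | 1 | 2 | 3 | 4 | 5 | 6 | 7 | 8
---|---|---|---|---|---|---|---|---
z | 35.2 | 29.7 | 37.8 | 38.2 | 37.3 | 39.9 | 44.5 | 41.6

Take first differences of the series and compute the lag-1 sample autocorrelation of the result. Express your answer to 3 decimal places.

First differences Δz: -5.5, 8.1, 0.4, -0.9, 2.6, 4.6, -2.9
Mean of differences = 0.9143
Numerator Σ(Δz_t−Δz̄)(Δz_{t+1}−Δz̄) = -59.7573
Denominator Σ(Δz_t−Δz̄)² = 127.3086
r_1(Δz) = -59.7573 / 127.3086 = -0.469

-0.469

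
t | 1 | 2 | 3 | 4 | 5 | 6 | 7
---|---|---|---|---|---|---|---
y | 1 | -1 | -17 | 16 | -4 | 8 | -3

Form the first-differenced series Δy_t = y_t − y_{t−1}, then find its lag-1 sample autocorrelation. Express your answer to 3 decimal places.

First differences Δy: -2, -16, 33, -20, 12, -11
Mean of differences = -0.6667
Numerator Σ(Δy_t−Δȳ)(Δy_{t+1}−Δȳ) = -1522.4444
Denominator Σ(Δy_t−Δȳ)² = 2011.3333
r_1(Δy) = -1522.4444 / 2011.3333 = -0.757

-0.757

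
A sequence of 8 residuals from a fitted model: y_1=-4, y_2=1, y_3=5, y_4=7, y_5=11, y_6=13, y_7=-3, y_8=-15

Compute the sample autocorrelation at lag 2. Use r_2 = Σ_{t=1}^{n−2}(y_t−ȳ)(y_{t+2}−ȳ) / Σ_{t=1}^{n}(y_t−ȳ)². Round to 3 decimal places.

-0.289

Mean ȳ = (-4 + 1 + 5 + 7 + 11 + 13 − 3 − 15)/8 = 1.8750
Deviations from mean: -5.8750, -0.8750, 3.1250, 5.1250, 9.1250, 11.1250, -4.8750, -16.8750
Σ(y_t−ȳ)(y_{t+2}−ȳ) = (-18.3594) + (-4.4844) + (28.5156) + (57.0156) + (-44.4844) + (-187.7344) = -169.5313
Denominator Σ(y_t−ȳ)² = 586.8750
r_2 = -169.5313 / 586.8750 = -0.289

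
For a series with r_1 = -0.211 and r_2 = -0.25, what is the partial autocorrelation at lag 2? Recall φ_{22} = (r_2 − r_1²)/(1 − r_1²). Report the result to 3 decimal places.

-0.308

φ_{22} = (r_2 − r_1²) / (1 − r_1²)
r_1² = (-0.211)² = 0.044521
Numerator = -0.25 − 0.0445 = -0.2945; denominator = 1 − 0.0445 = 0.9555
φ_{22} = -0.2945 / 0.9555 = -0.308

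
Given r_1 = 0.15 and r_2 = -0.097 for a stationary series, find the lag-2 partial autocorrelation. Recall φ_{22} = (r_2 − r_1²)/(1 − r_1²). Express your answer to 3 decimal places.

φ_{22} = (r_2 − r_1²) / (1 − r_1²)
r_1² = (0.15)² = 0.0225
Numerator = -0.097 − 0.0225 = -0.1195; denominator = 1 − 0.0225 = 0.9775
φ_{22} = -0.1195 / 0.9775 = -0.122

-0.122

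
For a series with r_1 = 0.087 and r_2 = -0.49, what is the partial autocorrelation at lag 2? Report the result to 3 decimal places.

φ_{22} = (r_2 − r_1²) / (1 − r_1²)
r_1² = (0.087)² = 0.007569
Numerator = -0.49 − 0.0076 = -0.4976; denominator = 1 − 0.0076 = 0.9924
φ_{22} = -0.4976 / 0.9924 = -0.501

-0.501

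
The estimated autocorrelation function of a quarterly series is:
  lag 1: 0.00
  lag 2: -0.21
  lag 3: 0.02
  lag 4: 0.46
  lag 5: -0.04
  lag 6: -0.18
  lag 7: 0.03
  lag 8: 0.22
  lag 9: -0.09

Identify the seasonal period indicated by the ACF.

The largest autocorrelation is r_4 = 0.46, with a weaker echo at lag 8 (0.22); the remaining lags stay at or below 0.03.
The dominant spike at lag 4 indicates a seasonal period of 4.

4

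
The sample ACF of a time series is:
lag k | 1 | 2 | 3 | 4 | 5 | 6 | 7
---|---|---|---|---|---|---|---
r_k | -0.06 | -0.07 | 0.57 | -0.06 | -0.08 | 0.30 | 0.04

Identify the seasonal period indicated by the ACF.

The largest autocorrelation is r_3 = 0.57, with a weaker echo at lag 6 (0.30); the remaining lags stay at or below 0.04.
The dominant spike at lag 3 indicates a seasonal period of 3.

3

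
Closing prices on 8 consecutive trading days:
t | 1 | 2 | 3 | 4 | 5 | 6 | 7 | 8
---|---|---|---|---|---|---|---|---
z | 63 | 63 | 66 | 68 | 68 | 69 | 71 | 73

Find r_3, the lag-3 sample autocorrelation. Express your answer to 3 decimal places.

Mean z̄ = (63 + 63 + 66 + 68 + 68 + 69 + 71 + 73)/8 = 67.6250
Deviations from mean: -4.6250, -4.6250, -1.6250, 0.3750, 0.3750, 1.3750, 3.3750, 5.3750
Numerator Σ_{t=1}^{5}(z_t−z̄)(z_{t+3}−z̄) = -2.4219
Denominator Σ(z_t−z̄)² = 87.8750
r_3 = -2.4219 / 87.8750 = -0.028

-0.028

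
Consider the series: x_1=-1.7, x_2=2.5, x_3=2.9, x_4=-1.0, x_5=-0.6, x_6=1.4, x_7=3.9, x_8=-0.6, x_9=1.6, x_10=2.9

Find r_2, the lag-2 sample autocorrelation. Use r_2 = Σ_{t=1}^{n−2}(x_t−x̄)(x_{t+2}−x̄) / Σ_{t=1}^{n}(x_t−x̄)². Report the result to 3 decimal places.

Mean x̄ = (-1.7 + 2.5 + 2.9 − 1.0 − 0.6 + 1.4 + 3.9 − 0.6 + 1.6 + 2.9)/10 = 1.1300
Numerator Σ_{t=1}^{8}(x_t−x̄)(x_{t+2}−x̄) = -18.5838
Denominator Σ(x_t−x̄)² = 34.6410
r_2 = -18.5838 / 34.6410 = -0.536

-0.536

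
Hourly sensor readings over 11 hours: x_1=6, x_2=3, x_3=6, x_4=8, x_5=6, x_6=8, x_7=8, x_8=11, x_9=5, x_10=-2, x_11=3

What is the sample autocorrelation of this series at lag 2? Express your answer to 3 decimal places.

-0.233

Mean x̄ = (6 + 3 + 6 + 8 + 6 + 8 + 8 + 11 + 5 − 2 + 3)/11 = 5.6364
Numerator Σ_{t=1}^{9}(x_t−x̄)(x_{t+2}−x̄) = -27.6281
Denominator Σ(x_t−x̄)² = 118.5455
r_2 = -27.6281 / 118.5455 = -0.233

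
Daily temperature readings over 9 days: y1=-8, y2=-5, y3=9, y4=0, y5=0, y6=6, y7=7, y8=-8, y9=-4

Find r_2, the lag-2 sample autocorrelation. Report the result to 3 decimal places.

Mean ȳ = (-8 − 5 + 9 + 0 + 0 + 6 + 7 − 8 − 4)/9 = -0.3333
Σ(y_t−ȳ)(y_{t+2}−ȳ) = (-71.5556) + (-1.5556) + (3.1111) + (2.1111) + (2.4444) + (-48.5556) + (-26.8889) = -140.8889
Denominator Σ(y_t−ȳ)² = 334.0000
r_2 = -140.8889 / 334.0000 = -0.422

-0.422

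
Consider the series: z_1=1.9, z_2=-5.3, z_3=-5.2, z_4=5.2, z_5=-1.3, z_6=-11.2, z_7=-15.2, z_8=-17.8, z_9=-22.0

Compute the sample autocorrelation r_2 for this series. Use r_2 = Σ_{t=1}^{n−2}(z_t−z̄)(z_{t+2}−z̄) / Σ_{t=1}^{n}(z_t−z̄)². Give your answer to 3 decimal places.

Mean z̄ = (1.9 − 5.3 − 5.2 + 5.2 − 1.3 − 11.2 − 15.2 − 17.8 − 22.0)/9 = -7.8778
Numerator Σ_{t=1}^{7}(z_t−z̄)(z_{t+2}−z̄) = 122.2668
Denominator Σ(z_t−z̄)² = 686.2556
r_2 = 122.2668 / 686.2556 = 0.178

0.178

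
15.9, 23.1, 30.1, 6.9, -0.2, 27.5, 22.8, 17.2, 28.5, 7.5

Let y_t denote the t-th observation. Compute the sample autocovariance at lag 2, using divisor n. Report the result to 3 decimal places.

Mean ȳ = (15.9 + 23.1 + 30.1 + 6.9 − 0.2 + 27.5 + 22.8 + 17.2 + 28.5 + 7.5)/10 = 17.9300
Σ_{t=1}^{8}(y_t−ȳ)(y_{t+2}−ȳ) = -444.1188
γ_2 = -444.1188 / 10 = -44.412

-44.412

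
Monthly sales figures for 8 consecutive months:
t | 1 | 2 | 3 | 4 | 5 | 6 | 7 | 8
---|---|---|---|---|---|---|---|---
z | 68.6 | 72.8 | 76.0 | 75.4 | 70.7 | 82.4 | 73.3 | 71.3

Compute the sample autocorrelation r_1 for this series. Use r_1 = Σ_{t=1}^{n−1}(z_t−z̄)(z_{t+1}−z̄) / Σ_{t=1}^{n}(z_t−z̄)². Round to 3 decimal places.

Mean z̄ = (68.6 + 72.8 + 76.0 + 75.4 + 70.7 + 82.4 + 73.3 + 71.3)/8 = 73.8125
Deviations from mean: -5.2125, -1.0125, 2.1875, 1.5875, -3.1125, 8.5875, -0.5125, -2.5125
Numerator Σ_{t=1}^{7}(z_t−z̄)(z_{t+1}−z̄) = -28.2477
Denominator Σ(z_t−z̄)² = 125.5088
r_1 = -28.2477 / 125.5088 = -0.225

-0.225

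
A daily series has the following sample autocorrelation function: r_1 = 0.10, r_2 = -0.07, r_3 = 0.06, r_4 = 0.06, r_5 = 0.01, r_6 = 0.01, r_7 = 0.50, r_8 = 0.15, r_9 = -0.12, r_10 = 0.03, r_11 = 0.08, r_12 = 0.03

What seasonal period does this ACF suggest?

7

The largest autocorrelation is r_7 = 0.50; the remaining lags stay at or below 0.15.
The dominant spike at lag 7 indicates a seasonal period of 7.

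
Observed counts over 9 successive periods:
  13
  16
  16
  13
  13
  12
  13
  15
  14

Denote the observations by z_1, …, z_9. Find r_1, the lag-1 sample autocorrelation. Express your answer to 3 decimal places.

0.236

Mean z̄ = (13 + 16 + 16 + 13 + 13 + 12 + 13 + 15 + 14)/9 = 13.8889
Numerator Σ_{t=1}^{8}(z_t−z̄)(z_{t+1}−z̄) = 3.9877
Denominator Σ(z_t−z̄)² = 16.8889
r_1 = 3.9877 / 16.8889 = 0.236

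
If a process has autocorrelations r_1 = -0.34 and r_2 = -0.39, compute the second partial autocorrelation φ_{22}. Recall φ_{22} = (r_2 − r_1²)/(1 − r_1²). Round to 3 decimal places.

φ_{22} = (r_2 − r_1²) / (1 − r_1²)
r_1² = (-0.34)² = 0.1156
Numerator = -0.39 − 0.1156 = -0.5056; denominator = 1 − 0.1156 = 0.8844
φ_{22} = -0.5056 / 0.8844 = -0.572

-0.572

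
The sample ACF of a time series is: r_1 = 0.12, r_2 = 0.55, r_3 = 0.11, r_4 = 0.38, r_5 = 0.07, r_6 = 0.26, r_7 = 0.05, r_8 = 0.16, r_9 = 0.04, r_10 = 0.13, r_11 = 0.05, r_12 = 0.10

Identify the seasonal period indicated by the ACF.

The largest autocorrelation is r_2 = 0.55, with weaker echoes at lags 4 (0.38), 6 (0.26) and 8 (0.16); the remaining lags stay at or below 0.13.
The dominant spike at lag 2 indicates a seasonal period of 2.

2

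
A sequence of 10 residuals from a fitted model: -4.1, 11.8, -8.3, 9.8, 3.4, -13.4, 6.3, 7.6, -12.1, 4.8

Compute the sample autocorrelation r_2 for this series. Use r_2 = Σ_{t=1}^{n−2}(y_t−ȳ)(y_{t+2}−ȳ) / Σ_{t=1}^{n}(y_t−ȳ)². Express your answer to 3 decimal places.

-0.173

Mean ȳ = (-4.1 + 11.8 − 8.3 + 9.8 + 3.4 − 13.4 + 6.3 + 7.6 − 12.1 + 4.8)/10 = 0.5800
Numerator Σ_{t=1}^{8}(y_t−ȳ)(y_{t+2}−ȳ) = -133.8448
Denominator Σ(y_t−ȳ)² = 775.6360
r_2 = -133.8448 / 775.6360 = -0.173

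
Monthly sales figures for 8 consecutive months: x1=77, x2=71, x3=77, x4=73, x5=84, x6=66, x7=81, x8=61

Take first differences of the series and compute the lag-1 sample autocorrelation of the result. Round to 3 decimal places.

First differences Δx: -6, 6, -4, 11, -18, 15, -20
Mean of differences = -2.2857
Numerator Σ(Δx_t−Δx̄)(Δx_{t+1}−Δx̄) = -854.3673
Denominator Σ(Δx_t−Δx̄)² = 1121.4286
r_1(Δx) = -854.3673 / 1121.4286 = -0.762

-0.762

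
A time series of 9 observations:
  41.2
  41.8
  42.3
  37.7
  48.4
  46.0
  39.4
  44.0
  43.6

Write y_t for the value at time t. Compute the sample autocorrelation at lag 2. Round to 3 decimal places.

Mean ȳ = (41.2 + 41.8 + 42.3 + 37.7 + 48.4 + 46.0 + 39.4 + 44.0 + 43.6)/9 = 42.7111
Σ(y_t−ȳ)(y_{t+2}−ȳ) = (0.6212) + (4.5657) + (-2.3388) + (-16.4810) + (-18.8365) + (4.2390) + (-2.9432) = -31.1736
Denominator Σ(y_t−ȳ)² = 84.9889
r_2 = -31.1736 / 84.9889 = -0.367

-0.367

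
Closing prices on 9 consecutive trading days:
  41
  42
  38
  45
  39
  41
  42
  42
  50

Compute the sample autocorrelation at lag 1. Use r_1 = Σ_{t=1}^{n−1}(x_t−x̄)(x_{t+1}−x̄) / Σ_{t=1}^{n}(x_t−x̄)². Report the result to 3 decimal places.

Mean x̄ = (41 + 42 + 38 + 45 + 39 + 41 + 42 + 42 + 50)/9 = 42.2222
Numerator Σ_{t=1}^{8}(x_t−x̄)(x_{t+1}−x̄) = -16.9383
Denominator Σ(x_t−x̄)² = 99.5556
r_1 = -16.9383 / 99.5556 = -0.170

-0.170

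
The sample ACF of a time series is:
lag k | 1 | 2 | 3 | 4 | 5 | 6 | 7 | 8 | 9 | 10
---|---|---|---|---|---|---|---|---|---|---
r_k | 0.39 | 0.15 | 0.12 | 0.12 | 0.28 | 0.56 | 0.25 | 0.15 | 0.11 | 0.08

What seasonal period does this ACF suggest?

6

The largest autocorrelation is r_6 = 0.56; the remaining lags stay at or below 0.39. The elevated value at lag 1 (0.39), dropping to 0.15 at lag 2, reflects decaying short-term dependence rather than seasonality.
The dominant spike at lag 6 indicates a seasonal period of 6.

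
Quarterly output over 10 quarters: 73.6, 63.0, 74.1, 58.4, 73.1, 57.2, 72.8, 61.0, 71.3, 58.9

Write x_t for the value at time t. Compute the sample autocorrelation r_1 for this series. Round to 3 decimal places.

-0.823

Mean x̄ = (73.6 + 63.0 + 74.1 + 58.4 + 73.1 + 57.2 + 72.8 + 61.0 + 71.3 + 58.9)/10 = 66.3400
Numerator Σ_{t=1}^{9}(x_t−x̄)(x_{t+1}−x̄) = -384.1716
Denominator Σ(x_t−x̄)² = 466.5640
r_1 = -384.1716 / 466.5640 = -0.823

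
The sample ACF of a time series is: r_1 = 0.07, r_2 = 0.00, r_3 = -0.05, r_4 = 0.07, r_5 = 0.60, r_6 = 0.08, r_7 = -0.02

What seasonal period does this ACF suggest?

5

The largest autocorrelation is r_5 = 0.60; the remaining lags stay at or below 0.08.
The dominant spike at lag 5 indicates a seasonal period of 5.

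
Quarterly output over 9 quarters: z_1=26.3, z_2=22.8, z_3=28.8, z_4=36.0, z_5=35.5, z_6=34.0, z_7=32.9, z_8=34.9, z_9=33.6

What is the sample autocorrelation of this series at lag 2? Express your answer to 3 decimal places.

Mean z̄ = (26.3 + 22.8 + 28.8 + 36.0 + 35.5 + 34.0 + 32.9 + 34.9 + 33.6)/9 = 31.6444
Numerator Σ_{t=1}^{7}(z_t−z̄)(z_{t+2}−z̄) = -9.0628
Denominator Σ(z_t−z̄)² = 170.2622
r_2 = -9.0628 / 170.2622 = -0.053

-0.053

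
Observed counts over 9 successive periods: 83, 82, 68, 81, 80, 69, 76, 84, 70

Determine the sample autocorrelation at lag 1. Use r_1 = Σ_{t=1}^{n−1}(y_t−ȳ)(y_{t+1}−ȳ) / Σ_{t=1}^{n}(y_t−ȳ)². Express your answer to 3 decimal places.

-0.336

Mean ȳ = (83 + 82 + 68 + 81 + 80 + 69 + 76 + 84 + 70)/9 = 77.0000
Numerator Σ_{t=1}^{8}(y_t−ȳ)(y_{t+1}−ȳ) = -111.0000
Denominator Σ(y_t−ȳ)² = 330.0000
r_1 = -111.0000 / 330.0000 = -0.336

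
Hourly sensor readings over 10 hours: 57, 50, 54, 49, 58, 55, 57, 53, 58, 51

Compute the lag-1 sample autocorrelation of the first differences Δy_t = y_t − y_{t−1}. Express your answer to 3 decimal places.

First differences Δy: -7, 4, -5, 9, -3, 2, -4, 5, -7
Mean of differences = -0.6667
Numerator Σ(Δy_t−Δȳ)(Δy_{t+1}−Δȳ) = -184.1111
Denominator Σ(Δy_t−Δȳ)² = 270.0000
r_1(Δy) = -184.1111 / 270.0000 = -0.682

-0.682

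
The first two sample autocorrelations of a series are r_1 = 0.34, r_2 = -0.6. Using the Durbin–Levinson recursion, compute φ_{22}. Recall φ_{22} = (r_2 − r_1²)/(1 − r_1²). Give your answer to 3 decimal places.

-0.809

φ_{22} = (r_2 − r_1²) / (1 − r_1²)
r_1² = (0.34)² = 0.1156
Numerator = -0.6 − 0.1156 = -0.7156; denominator = 1 − 0.1156 = 0.8844
φ_{22} = -0.7156 / 0.8844 = -0.809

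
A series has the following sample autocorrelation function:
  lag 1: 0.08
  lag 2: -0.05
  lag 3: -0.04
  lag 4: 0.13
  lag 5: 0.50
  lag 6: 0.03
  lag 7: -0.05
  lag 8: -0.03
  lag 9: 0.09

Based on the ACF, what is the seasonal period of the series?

The largest autocorrelation is r_5 = 0.50; the remaining lags stay at or below 0.13.
The dominant spike at lag 5 indicates a seasonal period of 5.

5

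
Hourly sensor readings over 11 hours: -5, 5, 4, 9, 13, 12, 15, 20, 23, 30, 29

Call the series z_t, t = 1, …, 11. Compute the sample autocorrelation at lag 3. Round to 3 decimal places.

0.172

Mean z̄ = (-5 + 5 + 4 + 9 + 13 + 12 + 15 + 20 + 23 + 30 + 29)/11 = 14.0909
Numerator Σ_{t=1}^{8}(z_t−z̄)(z_{t+3}−z̄) = 201.0661
Denominator Σ(z_t−z̄)² = 1170.9091
r_3 = 201.0661 / 1170.9091 = 0.172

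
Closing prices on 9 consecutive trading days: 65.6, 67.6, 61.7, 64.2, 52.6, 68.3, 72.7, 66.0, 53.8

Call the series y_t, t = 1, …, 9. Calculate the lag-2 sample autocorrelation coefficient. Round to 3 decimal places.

Mean ȳ = (65.6 + 67.6 + 61.7 + 64.2 + 52.6 + 68.3 + 72.7 + 66.0 + 53.8)/9 = 63.6111
Numerator Σ_{t=1}^{7}(y_t−ȳ)(y_{t+2}−ȳ) = -155.6969
Denominator Σ(y_t−ȳ)² = 351.6689
r_2 = -155.6969 / 351.6689 = -0.443

-0.443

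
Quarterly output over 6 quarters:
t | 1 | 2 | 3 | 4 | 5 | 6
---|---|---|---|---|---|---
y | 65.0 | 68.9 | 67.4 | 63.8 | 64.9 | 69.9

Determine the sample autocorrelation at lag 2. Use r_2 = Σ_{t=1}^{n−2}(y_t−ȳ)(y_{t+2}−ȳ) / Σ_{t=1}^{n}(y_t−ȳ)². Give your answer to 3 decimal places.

-0.606

Mean ȳ = (65.0 + 68.9 + 67.4 + 63.8 + 64.9 + 69.9)/6 = 66.6500
Deviations from mean: -1.6500, 2.2500, 0.7500, -2.8500, -1.7500, 3.2500
Σ(y_t−ȳ)(y_{t+2}−ȳ) = (-1.2375) + (-6.4125) + (-1.3125) + (-9.2625) = -18.2250
Denominator Σ(y_t−ȳ)² = 30.0950
r_2 = -18.2250 / 30.0950 = -0.606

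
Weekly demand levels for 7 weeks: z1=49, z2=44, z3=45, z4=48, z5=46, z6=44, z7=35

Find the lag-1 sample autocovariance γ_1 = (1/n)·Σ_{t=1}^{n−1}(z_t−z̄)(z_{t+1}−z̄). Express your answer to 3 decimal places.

Mean z̄ = (49 + 44 + 45 + 48 + 46 + 44 + 35)/7 = 44.4286
Σ_{t=1}^{6}(z_t−z̄)(z_{t+1}−z̄) = 8.8163
γ_1 = 8.8163 / 7 = 1.259

1.259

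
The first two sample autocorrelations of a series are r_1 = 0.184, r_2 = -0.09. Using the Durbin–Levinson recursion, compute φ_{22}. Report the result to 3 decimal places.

-0.128

φ_{22} = (r_2 − r_1²) / (1 − r_1²)
r_1² = (0.184)² = 0.033856
Numerator = -0.09 − 0.0339 = -0.1239; denominator = 1 − 0.0339 = 0.9661
φ_{22} = -0.1239 / 0.9661 = -0.128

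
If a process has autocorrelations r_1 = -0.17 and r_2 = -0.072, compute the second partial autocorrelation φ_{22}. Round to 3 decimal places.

-0.104

φ_{22} = (r_2 − r_1²) / (1 − r_1²)
r_1² = (-0.17)² = 0.0289
Numerator = -0.072 − 0.0289 = -0.1009; denominator = 1 − 0.0289 = 0.9711
φ_{22} = -0.1009 / 0.9711 = -0.104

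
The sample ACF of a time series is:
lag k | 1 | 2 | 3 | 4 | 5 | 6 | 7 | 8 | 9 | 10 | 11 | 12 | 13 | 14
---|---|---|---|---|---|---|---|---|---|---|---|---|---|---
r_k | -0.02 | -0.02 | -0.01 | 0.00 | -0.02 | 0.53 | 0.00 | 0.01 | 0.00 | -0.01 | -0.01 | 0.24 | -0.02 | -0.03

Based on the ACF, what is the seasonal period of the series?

The largest autocorrelation is r_6 = 0.53, with a weaker echo at lag 12 (0.24); the remaining lags stay at or below 0.01.
The dominant spike at lag 6 indicates a seasonal period of 6.

6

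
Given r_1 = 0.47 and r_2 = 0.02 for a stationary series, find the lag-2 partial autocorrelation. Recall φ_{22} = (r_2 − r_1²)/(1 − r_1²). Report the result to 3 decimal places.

φ_{22} = (r_2 − r_1²) / (1 − r_1²)
r_1² = (0.47)² = 0.2209
Numerator = 0.02 − 0.2209 = -0.2009; denominator = 1 − 0.2209 = 0.7791
φ_{22} = -0.2009 / 0.7791 = -0.258

-0.258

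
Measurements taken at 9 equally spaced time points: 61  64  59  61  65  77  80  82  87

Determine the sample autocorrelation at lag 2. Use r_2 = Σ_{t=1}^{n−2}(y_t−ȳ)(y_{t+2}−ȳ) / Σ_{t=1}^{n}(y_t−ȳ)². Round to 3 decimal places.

Mean ȳ = (61 + 64 + 59 + 61 + 65 + 77 + 80 + 82 + 87)/9 = 70.6667
Σ(y_t−ȳ)(y_{t+2}−ȳ) = (112.7778) + (64.4444) + (66.1111) + (-61.2222) + (-52.8889) + (71.7778) + (152.4444) = 353.4444
Denominator Σ(y_t−ȳ)² = 922.0000
r_2 = 353.4444 / 922.0000 = 0.383

0.383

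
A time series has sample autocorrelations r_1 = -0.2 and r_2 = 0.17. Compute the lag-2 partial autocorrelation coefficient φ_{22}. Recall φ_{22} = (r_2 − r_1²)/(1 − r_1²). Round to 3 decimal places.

0.135

φ_{22} = (r_2 − r_1²) / (1 − r_1²)
r_1² = (-0.2)² = 0.04
Numerator = 0.17 − 0.0400 = 0.1300; denominator = 1 − 0.0400 = 0.9600
φ_{22} = 0.1300 / 0.9600 = 0.135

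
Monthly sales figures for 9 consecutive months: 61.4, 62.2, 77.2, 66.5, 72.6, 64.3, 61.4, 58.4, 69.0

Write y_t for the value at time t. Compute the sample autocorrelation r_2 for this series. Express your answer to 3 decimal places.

Mean ȳ = (61.4 + 62.2 + 77.2 + 66.5 + 72.6 + 64.3 + 61.4 + 58.4 + 69.0)/9 = 65.8889
Σ(y_t−ȳ)(y_{t+2}−ȳ) = (-50.7743) + (-2.2543) + (75.9101) + (-0.9710) + (-30.1254) + (11.8990) + (-13.9654) = -10.2814
Denominator Σ(y_t−ȳ)² = 295.5489
r_2 = -10.2814 / 295.5489 = -0.035

-0.035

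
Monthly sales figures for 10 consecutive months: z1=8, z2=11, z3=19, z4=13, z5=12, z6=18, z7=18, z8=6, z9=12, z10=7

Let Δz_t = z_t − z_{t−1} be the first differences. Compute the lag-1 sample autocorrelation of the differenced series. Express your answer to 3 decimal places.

-0.359

First differences Δz: 3, 8, -6, -1, 6, 0, -12, 6, -5
Mean of differences = -0.1111
Numerator Σ(Δz_t−Δz̄)(Δz_{t+1}−Δz̄) = -125.9012
Denominator Σ(Δz_t−Δz̄)² = 350.8889
r_1(Δz) = -125.9012 / 350.8889 = -0.359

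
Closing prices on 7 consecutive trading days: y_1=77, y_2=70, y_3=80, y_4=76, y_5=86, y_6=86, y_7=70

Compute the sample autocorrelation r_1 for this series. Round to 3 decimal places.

-0.101

Mean ȳ = (77 + 70 + 80 + 76 + 86 + 86 + 70)/7 = 77.8571
Deviations from mean: -0.8571, -7.8571, 2.1429, -1.8571, 8.1429, 8.1429, -7.8571
Σ(y_t−ȳ)(y_{t+1}−ȳ) = (6.7347) + (-16.8367) + (-3.9796) + (-15.1224) + (66.3061) + (-63.9796) = -26.8776
Denominator Σ(y_t−ȳ)² = 264.8571
r_1 = -26.8776 / 264.8571 = -0.101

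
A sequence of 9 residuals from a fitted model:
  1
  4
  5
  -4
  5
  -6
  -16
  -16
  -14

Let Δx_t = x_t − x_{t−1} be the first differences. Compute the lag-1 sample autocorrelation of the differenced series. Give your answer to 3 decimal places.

First differences Δx: 3, 1, -9, 9, -11, -10, 0, 2
Mean of differences = -1.8750
Numerator Σ(Δx_t−Δx̄)(Δx_{t+1}−Δx̄) = -117.0156
Denominator Σ(Δx_t−Δx̄)² = 368.8750
r_1(Δx) = -117.0156 / 368.8750 = -0.317

-0.317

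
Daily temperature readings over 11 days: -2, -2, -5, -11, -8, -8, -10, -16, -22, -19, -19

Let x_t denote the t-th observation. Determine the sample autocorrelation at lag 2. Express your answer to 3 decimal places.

0.360

Mean x̄ = (-2 − 2 − 5 − 11 − 8 − 8 − 10 − 16 − 22 − 19 − 19)/11 = -11.0909
Numerator Σ_{t=1}^{9}(x_t−x̄)(x_{t+2}−x̄) = 176.7107
Denominator Σ(x_t−x̄)² = 490.9091
r_2 = 176.7107 / 490.9091 = 0.360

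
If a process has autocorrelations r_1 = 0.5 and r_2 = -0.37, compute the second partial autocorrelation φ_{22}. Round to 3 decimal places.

φ_{22} = (r_2 − r_1²) / (1 − r_1²)
r_1² = (0.5)² = 0.25
Numerator = -0.37 − 0.2500 = -0.6200; denominator = 1 − 0.2500 = 0.7500
φ_{22} = -0.6200 / 0.7500 = -0.827

-0.827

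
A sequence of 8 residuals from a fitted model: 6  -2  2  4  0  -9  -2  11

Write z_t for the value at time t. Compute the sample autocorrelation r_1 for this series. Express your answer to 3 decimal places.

-0.019

Mean z̄ = (6 − 2 + 2 + 4 + 0 − 9 − 2 + 11)/8 = 1.2500
Σ(z_t−z̄)(z_{t+1}−z̄) = (-15.4375) + (-2.4375) + (2.0625) + (-3.4375) + (12.8125) + (33.3125) + (-31.6875) = -4.8125
Denominator Σ(z_t−z̄)² = 253.5000
r_1 = -4.8125 / 253.5000 = -0.019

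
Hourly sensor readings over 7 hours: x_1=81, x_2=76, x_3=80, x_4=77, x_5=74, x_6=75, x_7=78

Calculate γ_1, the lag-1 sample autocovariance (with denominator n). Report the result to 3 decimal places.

Mean x̄ = (81 + 76 + 80 + 77 + 74 + 75 + 78)/7 = 77.2857
Σ_{t=1}^{6}(x_t−x̄)(x_{t+1}−x̄) = -2.2245
γ_1 = -2.2245 / 7 = -0.318

-0.318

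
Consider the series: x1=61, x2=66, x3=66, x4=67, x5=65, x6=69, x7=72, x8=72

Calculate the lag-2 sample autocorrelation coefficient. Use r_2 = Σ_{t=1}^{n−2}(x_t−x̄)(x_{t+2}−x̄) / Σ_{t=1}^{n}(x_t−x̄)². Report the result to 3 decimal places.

0.085

Mean x̄ = (61 + 66 + 66 + 67 + 65 + 69 + 72 + 72)/8 = 67.2500
Deviations from mean: -6.2500, -1.2500, -1.2500, -0.2500, -2.2500, 1.7500, 4.7500, 4.7500
Σ(x_t−x̄)(x_{t+2}−x̄) = (7.8125) + (0.3125) + (2.8125) + (-0.4375) + (-10.6875) + (8.3125) = 8.1250
Denominator Σ(x_t−x̄)² = 95.5000
r_2 = 8.1250 / 95.5000 = 0.085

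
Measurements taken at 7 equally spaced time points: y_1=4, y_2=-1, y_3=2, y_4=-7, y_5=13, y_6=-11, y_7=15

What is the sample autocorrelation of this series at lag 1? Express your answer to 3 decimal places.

-0.751

Mean ȳ = (4 − 1 + 2 − 7 + 13 − 11 + 15)/7 = 2.1429
Numerator Σ_{t=1}^{6}(y_t−ȳ)(y_{t+1}−ȳ) = -415.0204
Denominator Σ(y_t−ȳ)² = 552.8571
r_1 = -415.0204 / 552.8571 = -0.751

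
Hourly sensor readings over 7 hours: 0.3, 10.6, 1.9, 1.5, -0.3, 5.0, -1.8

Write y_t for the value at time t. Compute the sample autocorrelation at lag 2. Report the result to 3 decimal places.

Mean ȳ = (0.3 + 10.6 + 1.9 + 1.5 − 0.3 + 5.0 − 1.8)/7 = 2.4571
Deviations from mean: -2.1571, 8.1429, -0.5571, -0.9571, -2.7571, 2.5429, -4.2571
Σ(y_t−ȳ)(y_{t+2}−ȳ) = (1.2018) + (-7.7939) + (1.5361) + (-2.4339) + (11.7376) = 4.2478
Denominator Σ(y_t−ȳ)² = 104.3771
r_2 = 4.2478 / 104.3771 = 0.041

0.041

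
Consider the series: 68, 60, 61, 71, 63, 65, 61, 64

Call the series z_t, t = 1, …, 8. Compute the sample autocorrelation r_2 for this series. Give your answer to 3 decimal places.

Mean z̄ = (68 + 60 + 61 + 71 + 63 + 65 + 61 + 64)/8 = 64.1250
Deviations from mean: 3.8750, -4.1250, -3.1250, 6.8750, -1.1250, 0.8750, -3.1250, -0.1250
Σ(z_t−z̄)(z_{t+2}−z̄) = (-12.1094) + (-28.3594) + (3.5156) + (6.0156) + (3.5156) + (-0.1094) = -27.5313
Denominator Σ(z_t−z̄)² = 100.8750
r_2 = -27.5313 / 100.8750 = -0.273

-0.273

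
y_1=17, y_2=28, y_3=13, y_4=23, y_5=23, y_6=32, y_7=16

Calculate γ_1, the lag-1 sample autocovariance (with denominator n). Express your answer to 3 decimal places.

Mean ȳ = (17 + 28 + 13 + 23 + 23 + 32 + 16)/7 = 21.7143
Deviations: -4.7143, 6.2857, -8.7143, 1.2857, 1.2857, 10.2857, -5.7143
Σ_{t=1}^{6}(y_t−ȳ)(y_{t+1}−ȳ) = -139.5102
γ_1 = -139.5102 / 7 = -19.930

-19.930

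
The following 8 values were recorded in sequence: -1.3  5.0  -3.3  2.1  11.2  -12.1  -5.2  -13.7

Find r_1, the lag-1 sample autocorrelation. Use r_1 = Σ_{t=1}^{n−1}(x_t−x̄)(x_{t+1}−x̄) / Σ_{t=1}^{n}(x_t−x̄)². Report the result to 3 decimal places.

Mean x̄ = (-1.3 + 5.0 − 3.3 + 2.1 + 11.2 − 12.1 − 5.2 − 13.7)/8 = -2.1625
Deviations from mean: 0.8625, 7.1625, -1.1375, 4.2625, 13.3625, -9.9375, -3.0375, -11.5375
Σ(x_t−x̄)(x_{t+1}−x̄) = (6.1777) + (-8.1473) + (-4.8486) + (56.9577) + (-132.7898) + (30.1852) + (35.0452) = -17.4202
Denominator Σ(x_t−x̄)² = 491.1588
r_1 = -17.4202 / 491.1588 = -0.035

-0.035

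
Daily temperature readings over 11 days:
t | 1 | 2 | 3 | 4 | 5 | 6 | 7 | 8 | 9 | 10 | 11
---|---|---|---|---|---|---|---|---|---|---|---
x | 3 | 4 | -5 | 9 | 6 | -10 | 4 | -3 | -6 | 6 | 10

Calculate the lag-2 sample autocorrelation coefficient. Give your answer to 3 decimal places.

Mean x̄ = (3 + 4 − 5 + 9 + 6 − 10 + 4 − 3 − 6 + 6 + 10)/11 = 1.6364
Numerator Σ_{t=1}^{9}(x_t−x̄)(x_{t+2}−x̄) = -144.1736
Denominator Σ(x_t−x̄)² = 434.5455
r_2 = -144.1736 / 434.5455 = -0.332

-0.332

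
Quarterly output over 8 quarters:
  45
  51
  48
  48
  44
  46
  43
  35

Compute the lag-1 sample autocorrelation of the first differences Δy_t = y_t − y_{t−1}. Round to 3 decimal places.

First differences Δy: 6, -3, 0, -4, 2, -3, -8
Mean of differences = -1.4286
Numerator Σ(Δy_t−Δȳ)(Δy_{t+1}−Δȳ) = -21.4694
Denominator Σ(Δy_t−Δȳ)² = 123.7143
r_1(Δy) = -21.4694 / 123.7143 = -0.174

-0.174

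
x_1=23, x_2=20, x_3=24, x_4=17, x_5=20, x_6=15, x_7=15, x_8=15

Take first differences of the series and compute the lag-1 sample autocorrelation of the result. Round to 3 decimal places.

First differences Δx: -3, 4, -7, 3, -5, 0, 0
Mean of differences = -1.1429
Numerator Σ(Δx_t−Δx̄)(Δx_{t+1}−Δx̄) = -83.0204
Denominator Σ(Δx_t−Δx̄)² = 98.8571
r_1(Δx) = -83.0204 / 98.8571 = -0.840

-0.840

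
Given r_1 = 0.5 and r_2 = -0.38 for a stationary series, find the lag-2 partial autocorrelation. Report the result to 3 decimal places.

φ_{22} = (r_2 − r_1²) / (1 − r_1²)
r_1² = (0.5)² = 0.25
Numerator = -0.38 − 0.2500 = -0.6300; denominator = 1 − 0.2500 = 0.7500
φ_{22} = -0.6300 / 0.7500 = -0.840

-0.840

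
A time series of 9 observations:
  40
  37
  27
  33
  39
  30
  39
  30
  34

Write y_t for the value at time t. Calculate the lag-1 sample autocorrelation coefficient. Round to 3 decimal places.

Mean ȳ = (40 + 37 + 27 + 33 + 39 + 30 + 39 + 30 + 34)/9 = 34.3333
Numerator Σ_{t=1}^{8}(y_t−ȳ)(y_{t+1}−ȳ) = -60.1111
Denominator Σ(y_t−ȳ)² = 176.0000
r_1 = -60.1111 / 176.0000 = -0.342

-0.342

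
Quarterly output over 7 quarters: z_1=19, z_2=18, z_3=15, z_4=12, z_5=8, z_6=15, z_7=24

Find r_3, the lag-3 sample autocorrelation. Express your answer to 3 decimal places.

-0.375

Mean z̄ = (19 + 18 + 15 + 12 + 8 + 15 + 24)/7 = 15.8571
Deviations from mean: 3.1429, 2.1429, -0.8571, -3.8571, -7.8571, -0.8571, 8.1429
Σ(z_t−z̄)(z_{t+3}−z̄) = (-12.1224) + (-16.8367) + (0.7347) + (-31.4082) = -59.6327
Denominator Σ(z_t−z̄)² = 158.8571
r_3 = -59.6327 / 158.8571 = -0.375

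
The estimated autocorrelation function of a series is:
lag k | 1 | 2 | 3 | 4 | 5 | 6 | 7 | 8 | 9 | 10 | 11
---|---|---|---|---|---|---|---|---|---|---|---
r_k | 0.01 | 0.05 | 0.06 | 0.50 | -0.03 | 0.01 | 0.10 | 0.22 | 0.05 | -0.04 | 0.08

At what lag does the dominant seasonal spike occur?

The largest autocorrelation is r_4 = 0.50, with a weaker echo at lag 8 (0.22); the remaining lags stay at or below 0.10.
The dominant spike at lag 4 indicates a seasonal period of 4.

4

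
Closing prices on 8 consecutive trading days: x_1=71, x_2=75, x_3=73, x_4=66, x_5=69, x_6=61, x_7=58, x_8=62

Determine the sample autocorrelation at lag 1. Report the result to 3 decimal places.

0.605

Mean x̄ = (71 + 75 + 73 + 66 + 69 + 61 + 58 + 62)/8 = 66.8750
Deviations from mean: 4.1250, 8.1250, 6.1250, -0.8750, 2.1250, -5.8750, -8.8750, -4.8750
Numerator Σ_{t=1}^{7}(x_t−x̄)(x_{t+1}−x̄) = 158.9844
Denominator Σ(x_t−x̄)² = 262.8750
r_1 = 158.9844 / 262.8750 = 0.605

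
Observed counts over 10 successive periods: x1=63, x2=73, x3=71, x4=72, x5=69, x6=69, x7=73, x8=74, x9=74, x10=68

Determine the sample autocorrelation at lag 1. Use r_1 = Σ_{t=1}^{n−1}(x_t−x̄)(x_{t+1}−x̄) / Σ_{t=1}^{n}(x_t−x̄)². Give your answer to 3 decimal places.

-0.088

Mean x̄ = (63 + 73 + 71 + 72 + 69 + 69 + 73 + 74 + 74 + 68)/10 = 70.6000
Numerator Σ_{t=1}^{9}(x_t−x̄)(x_{t+1}−x̄) = -9.3600
Denominator Σ(x_t−x̄)² = 106.4000
r_1 = -9.3600 / 106.4000 = -0.088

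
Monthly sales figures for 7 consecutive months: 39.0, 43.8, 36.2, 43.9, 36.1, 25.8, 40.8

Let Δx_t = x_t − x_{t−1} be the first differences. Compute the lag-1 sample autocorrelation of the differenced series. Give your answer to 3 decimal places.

-0.421

First differences Δx: 4.8, -7.6, 7.7, -7.8, -10.3, 15.0
Mean of differences = 0.3000
Numerator Σ(Δx_t−Δx̄)(Δx_{t+1}−Δx̄) = -223.9100
Denominator Σ(Δx_t−Δx̄)² = 531.4800
r_1(Δx) = -223.9100 / 531.4800 = -0.421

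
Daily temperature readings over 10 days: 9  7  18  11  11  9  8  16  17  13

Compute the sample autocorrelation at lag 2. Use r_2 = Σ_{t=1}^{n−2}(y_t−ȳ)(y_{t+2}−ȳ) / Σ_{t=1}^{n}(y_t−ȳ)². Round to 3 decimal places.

-0.287

Mean ȳ = (9 + 7 + 18 + 11 + 11 + 9 + 8 + 16 + 17 + 13)/10 = 11.9000
Numerator Σ_{t=1}^{8}(y_t−ȳ)(y_{t+2}−ȳ) = -39.9200
Denominator Σ(y_t−ȳ)² = 138.9000
r_2 = -39.9200 / 138.9000 = -0.287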